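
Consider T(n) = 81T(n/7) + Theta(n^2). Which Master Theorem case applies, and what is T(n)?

Master Theorem for T(n) = 81T(n/7) + O(n^2):

a = 81, b = 7, c = 2
log_b(a) = log_7(81) = 2.2583

Case 1: c = 2 < log_7(81) = 2.2583
T(n) = O(n^(log_7 81))

For T(n) = 81T(n/7) + O(n^2): log_7(81) = 2.2583. This is Case 1 of the Master Theorem (c < log_b(a), work dominated by leaves), giving O(n^(log_7 81)).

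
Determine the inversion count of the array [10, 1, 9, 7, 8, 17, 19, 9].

Finding inversions in [10, 1, 9, 7, 8, 17, 19, 9]:

(0, 1): arr[0]=10 > arr[1]=1
(0, 2): arr[0]=10 > arr[2]=9
(0, 3): arr[0]=10 > arr[3]=7
(0, 4): arr[0]=10 > arr[4]=8
(0, 7): arr[0]=10 > arr[7]=9
(2, 3): arr[2]=9 > arr[3]=7
(2, 4): arr[2]=9 > arr[4]=8
(5, 7): arr[5]=17 > arr[7]=9
(6, 7): arr[6]=19 > arr[7]=9

Total inversions: 9

The array has 9 inversion(s): (0,1), (0,2), (0,3), (0,4), (0,7), (2,3), (2,4), (5,7), (6,7). Each pair (i,j) satisfies i < j and arr[i] > arr[j].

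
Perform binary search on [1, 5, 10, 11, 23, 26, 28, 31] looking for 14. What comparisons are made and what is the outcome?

Binary search for 14 in [1, 5, 10, 11, 23, 26, 28, 31]:

lo=0, hi=7, mid=3, arr[mid]=11 -> 11 < 14, search right half
lo=4, hi=7, mid=5, arr[mid]=26 -> 26 > 14, search left half
lo=4, hi=4, mid=4, arr[mid]=23 -> 23 > 14, search left half
lo=4 > hi=3, target 14 not found

Binary search determines that 14 is not in the array after 3 comparisons. The search space was exhausted without finding the target.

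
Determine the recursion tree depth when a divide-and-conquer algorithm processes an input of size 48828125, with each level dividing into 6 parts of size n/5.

For divide and conquer with division factor 5:

Problem sizes at each level:
Level 0: 48828125
Level 1: 9765625
Level 2: 1953125
Level 3: 390625
Level 4: 78125
Level 5: 15625
Level 6: 3125
Level 7: 625
Level 8: 125
Level 9: 25
Level 10: 5
Level 11: 1

The root is level 0 and the size-1 base case is level 11 (the tree spans levels 0 through 11, i.e. 12 levels counting the root), so the depth is the number of divisions: log_5(48828125) = 11

The recursion tree depth is log_5(48828125) = 11. At each level, the problem size is divided by 5, so it takes 11 divisions to reduce to a base case of size 1. The algorithm makes 6 recursive calls at each level.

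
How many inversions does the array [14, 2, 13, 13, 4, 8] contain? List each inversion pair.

Finding inversions in [14, 2, 13, 13, 4, 8]:

(0, 1): arr[0]=14 > arr[1]=2
(0, 2): arr[0]=14 > arr[2]=13
(0, 3): arr[0]=14 > arr[3]=13
(0, 4): arr[0]=14 > arr[4]=4
(0, 5): arr[0]=14 > arr[5]=8
(2, 4): arr[2]=13 > arr[4]=4
(2, 5): arr[2]=13 > arr[5]=8
(3, 4): arr[3]=13 > arr[4]=4
(3, 5): arr[3]=13 > arr[5]=8

Total inversions: 9

The array has 9 inversion(s): (0,1), (0,2), (0,3), (0,4), (0,5), (2,4), (2,5), (3,4), (3,5). Each pair (i,j) satisfies i < j and arr[i] > arr[j].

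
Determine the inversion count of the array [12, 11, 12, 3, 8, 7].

Finding inversions in [12, 11, 12, 3, 8, 7]:

(0, 1): arr[0]=12 > arr[1]=11
(0, 3): arr[0]=12 > arr[3]=3
(0, 4): arr[0]=12 > arr[4]=8
(0, 5): arr[0]=12 > arr[5]=7
(1, 3): arr[1]=11 > arr[3]=3
(1, 4): arr[1]=11 > arr[4]=8
(1, 5): arr[1]=11 > arr[5]=7
(2, 3): arr[2]=12 > arr[3]=3
(2, 4): arr[2]=12 > arr[4]=8
(2, 5): arr[2]=12 > arr[5]=7
(4, 5): arr[4]=8 > arr[5]=7

Total inversions: 11

The array has 11 inversion(s): (0,1), (0,3), (0,4), (0,5), (1,3), (1,4), (1,5), (2,3), (2,4), (2,5), (4,5). Each pair (i,j) satisfies i < j and arr[i] > arr[j].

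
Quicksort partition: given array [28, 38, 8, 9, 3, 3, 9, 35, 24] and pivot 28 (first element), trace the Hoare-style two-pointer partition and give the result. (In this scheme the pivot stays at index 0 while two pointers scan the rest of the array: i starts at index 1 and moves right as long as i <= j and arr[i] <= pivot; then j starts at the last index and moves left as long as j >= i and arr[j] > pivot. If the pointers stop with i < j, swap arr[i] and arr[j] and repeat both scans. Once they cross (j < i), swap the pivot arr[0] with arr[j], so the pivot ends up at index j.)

Hoare-style two-pointer partition with pivot = 28:

Initial array: [28, 38, 8, 9, 3, 3, 9, 35, 24]

Pointers start at i = 1, j = 8.
i stops at index 1 (arr[1]=38 > 28), j stops at index 8 (arr[8]=24 <= 28): swap arr[1] and arr[8], array becomes [28, 24, 8, 9, 3, 3, 9, 35, 38]
i ends at 7, j ends at 6: the pointers have crossed (j < i), so scanning stops.

Swap pivot arr[0] with arr[6] to place pivot at position 6: [9, 24, 8, 9, 3, 3, 28, 35, 38]
Pivot position: 6

After partitioning with pivot 28, the array becomes [9, 24, 8, 9, 3, 3, 28, 35, 38]. The pivot is placed at index 6. All elements to the left of the pivot are <= 28, and all elements to the right are > 28.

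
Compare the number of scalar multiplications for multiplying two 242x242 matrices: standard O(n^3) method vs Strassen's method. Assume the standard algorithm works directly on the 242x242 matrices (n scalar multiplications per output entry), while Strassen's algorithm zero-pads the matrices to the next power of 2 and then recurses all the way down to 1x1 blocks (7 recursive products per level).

Matrix multiplication for 242x242 matrices:

Strassen's algorithm requires power-of-2 dimensions. Pad 242x242 to 256x256 (next power of 2).

Standard algorithm: 242^3 = 14172488 multiplications
Strassen's algorithm: 7^(log2(256)) = 7^8 = 5764801 multiplications
Savings: 14172488 - 5764801 = 8407687 multiplications

Standard: 14172488 multiplications (242^3). Strassen: 5764801 multiplications (7^8, after padding to 256x256). Strassen reduces 8 recursive multiplications to 7 at each level.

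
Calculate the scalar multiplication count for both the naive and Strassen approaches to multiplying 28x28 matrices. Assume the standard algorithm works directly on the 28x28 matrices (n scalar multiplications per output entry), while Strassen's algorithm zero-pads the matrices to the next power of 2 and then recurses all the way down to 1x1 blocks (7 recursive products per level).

Matrix multiplication for 28x28 matrices:

Strassen's algorithm requires power-of-2 dimensions. Pad 28x28 to 32x32 (next power of 2).

Standard algorithm: 28^3 = 21952 multiplications
Strassen's algorithm: 7^(log2(32)) = 7^5 = 16807 multiplications
Savings: 21952 - 16807 = 5145 multiplications

Standard: 21952 multiplications (28^3). Strassen: 16807 multiplications (7^5, after padding to 32x32). Strassen reduces 8 recursive multiplications to 7 at each level.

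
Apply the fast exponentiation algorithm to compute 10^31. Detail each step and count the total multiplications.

Computing 10^31 by squaring (build up from 10^1; each line after the first costs one multiplication):

10^1 = 10
10^2 = (10^1)^2 = 10^2 = 100
10^3 = 10 * 10^2 = 10 * 100 = 1000
10^6 = (10^3)^2 = 1000^2 = 1000000
10^7 = 10 * 10^6 = 10 * 1000000 = 10000000
10^14 = (10^7)^2 = 10000000^2 = 100000000000000
10^15 = 10 * 10^14 = 10 * 100000000000000 = 1000000000000000
10^30 = (10^15)^2 = 1000000000000000^2 = 1000000000000000000000000000000
10^31 = 10 * 10^30 = 10 * 1000000000000000000000000000000 = 10000000000000000000000000000000

Result: 10000000000000000000000000000000
Multiplications needed: 8 (8 lines after 10^1)

10^31 = 10000000000000000000000000000000. Using exponentiation by squaring, this requires 8 multiplications. The key idea: if the exponent is even, square the half-power; if odd, multiply by the base once.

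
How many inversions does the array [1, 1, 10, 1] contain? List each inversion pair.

Finding inversions in [1, 1, 10, 1]:

(2, 3): arr[2]=10 > arr[3]=1

Total inversions: 1

The array has 1 inversion(s): (2,3). Each pair (i,j) satisfies i < j and arr[i] > arr[j].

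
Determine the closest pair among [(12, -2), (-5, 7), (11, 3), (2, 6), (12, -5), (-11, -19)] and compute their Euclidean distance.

Computing all pairwise distances among 6 points:

d((12, -2), (-5, 7)) = 19.2354
d((12, -2), (11, 3)) = 5.099
d((12, -2), (2, 6)) = 12.8062
d((12, -2), (12, -5)) = 3.0 <-- minimum
d((12, -2), (-11, -19)) = 28.6007
d((-5, 7), (11, 3)) = 16.4924
d((-5, 7), (2, 6)) = 7.0711
d((-5, 7), (12, -5)) = 20.8087
d((-5, 7), (-11, -19)) = 26.6833
d((11, 3), (2, 6)) = 9.4868
d((11, 3), (12, -5)) = 8.0623
d((11, 3), (-11, -19)) = 31.1127
d((2, 6), (12, -5)) = 14.8661
d((2, 6), (-11, -19)) = 28.178
d((12, -5), (-11, -19)) = 26.9258

Closest pair: (12, -2) and (12, -5) with distance 3.0

The closest pair is (12, -2) and (12, -5) with Euclidean distance 3.0. For 6 points, brute-force pairwise comparison is shown above. For large n, the divide-and-conquer algorithm (sort by x, recurse on halves, check the dividing strip) achieves O(n log n).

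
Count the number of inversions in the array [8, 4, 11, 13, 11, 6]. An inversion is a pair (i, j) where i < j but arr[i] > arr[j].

Finding inversions in [8, 4, 11, 13, 11, 6]:

(0, 1): arr[0]=8 > arr[1]=4
(0, 5): arr[0]=8 > arr[5]=6
(2, 5): arr[2]=11 > arr[5]=6
(3, 4): arr[3]=13 > arr[4]=11
(3, 5): arr[3]=13 > arr[5]=6
(4, 5): arr[4]=11 > arr[5]=6

Total inversions: 6

The array has 6 inversion(s): (0,1), (0,5), (2,5), (3,4), (3,5), (4,5). Each pair (i,j) satisfies i < j and arr[i] > arr[j].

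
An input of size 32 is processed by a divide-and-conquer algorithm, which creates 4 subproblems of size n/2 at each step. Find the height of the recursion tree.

For divide and conquer with division factor 2:

Problem sizes at each level:
Level 0: 32
Level 1: 16
Level 2: 8
Level 3: 4
Level 4: 2
Level 5: 1

The root is level 0 and the size-1 base case is level 5 (the tree spans levels 0 through 5, i.e. 6 levels counting the root), so the depth is the number of divisions: log_2(32) = 5

The recursion tree depth is log_2(32) = 5. At each level, the problem size is divided by 2, so it takes 5 divisions to reduce to a base case of size 1. The algorithm makes 4 recursive calls at each level.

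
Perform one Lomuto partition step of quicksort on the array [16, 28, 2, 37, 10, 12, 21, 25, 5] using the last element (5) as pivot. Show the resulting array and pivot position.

Lomuto partition with pivot = 5:

Initial array: [16, 28, 2, 37, 10, 12, 21, 25, 5]

arr[0]=16 > 5: no swap
arr[1]=28 > 5: no swap
arr[2]=2 <= 5: swap with position 0, array becomes [2, 28, 16, 37, 10, 12, 21, 25, 5]
arr[3]=37 > 5: no swap
arr[4]=10 > 5: no swap
arr[5]=12 > 5: no swap
arr[6]=21 > 5: no swap
arr[7]=25 > 5: no swap

Place pivot at position 1: [2, 5, 16, 37, 10, 12, 21, 25, 28]
Pivot position: 1

After partitioning with pivot 5, the array becomes [2, 5, 16, 37, 10, 12, 21, 25, 28]. The pivot is placed at index 1. All elements to the left of the pivot are <= 5, and all elements to the right are > 5.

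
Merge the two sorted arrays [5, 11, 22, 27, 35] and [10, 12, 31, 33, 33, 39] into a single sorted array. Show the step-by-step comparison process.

Merging process:

Compare 5 vs 10: take 5 from left. Merged: [5]
Compare 11 vs 10: take 10 from right. Merged: [5, 10]
Compare 11 vs 12: take 11 from left. Merged: [5, 10, 11]
Compare 22 vs 12: take 12 from right. Merged: [5, 10, 11, 12]
Compare 22 vs 31: take 22 from left. Merged: [5, 10, 11, 12, 22]
Compare 27 vs 31: take 27 from left. Merged: [5, 10, 11, 12, 22, 27]
Compare 35 vs 31: take 31 from right. Merged: [5, 10, 11, 12, 22, 27, 31]
Compare 35 vs 33: take 33 from right. Merged: [5, 10, 11, 12, 22, 27, 31, 33]
Compare 35 vs 33: take 33 from right. Merged: [5, 10, 11, 12, 22, 27, 31, 33, 33]
Compare 35 vs 39: take 35 from left. Merged: [5, 10, 11, 12, 22, 27, 31, 33, 33, 35]
Append remaining from right: [39]. Merged: [5, 10, 11, 12, 22, 27, 31, 33, 33, 35, 39]

Final merged array: [5, 10, 11, 12, 22, 27, 31, 33, 33, 35, 39]
Total comparisons: 10

The merged array is [5, 10, 11, 12, 22, 27, 31, 33, 33, 35, 39], requiring 10 comparisons. The merge step runs in O(n) time where n is the total number of elements.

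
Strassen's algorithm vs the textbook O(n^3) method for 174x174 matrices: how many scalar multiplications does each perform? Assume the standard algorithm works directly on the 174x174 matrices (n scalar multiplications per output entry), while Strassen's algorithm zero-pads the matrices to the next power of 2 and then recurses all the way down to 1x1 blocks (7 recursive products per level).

Matrix multiplication for 174x174 matrices:

Strassen's algorithm requires power-of-2 dimensions. Pad 174x174 to 256x256 (next power of 2).

Standard algorithm: 174^3 = 5268024 multiplications
Strassen's algorithm: 7^(log2(256)) = 7^8 = 5764801 multiplications
Difference: 5268024 - 5764801 = -496777 (Strassen uses MORE here due to padding overhead — for small or just-over-power-of-2 n, padding can outweigh the per-level savings)

Standard: 5268024 multiplications (174^3). Strassen: 5764801 multiplications (7^8, after padding to 256x256). Strassen reduces 8 recursive multiplications to 7 at each level.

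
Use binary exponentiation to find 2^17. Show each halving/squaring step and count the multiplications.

Computing 2^17 by squaring (build up from 2^1; each line after the first costs one multiplication):

2^1 = 2
2^2 = (2^1)^2 = 2^2 = 4
2^4 = (2^2)^2 = 4^2 = 16
2^8 = (2^4)^2 = 16^2 = 256
2^16 = (2^8)^2 = 256^2 = 65536
2^17 = 2 * 2^16 = 2 * 65536 = 131072

Result: 131072
Multiplications needed: 5 (5 lines after 2^1)

2^17 = 131072. Using exponentiation by squaring, this requires 5 multiplications. The key idea: if the exponent is even, square the half-power; if odd, multiply by the base once.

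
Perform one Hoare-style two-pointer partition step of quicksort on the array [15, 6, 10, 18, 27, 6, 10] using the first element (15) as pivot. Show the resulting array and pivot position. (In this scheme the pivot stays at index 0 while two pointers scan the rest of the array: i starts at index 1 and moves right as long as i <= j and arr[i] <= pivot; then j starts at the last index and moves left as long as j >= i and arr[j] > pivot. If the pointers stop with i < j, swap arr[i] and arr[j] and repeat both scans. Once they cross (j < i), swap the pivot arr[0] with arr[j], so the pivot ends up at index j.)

Hoare-style two-pointer partition with pivot = 15:

Initial array: [15, 6, 10, 18, 27, 6, 10]

Pointers start at i = 1, j = 6.
i stops at index 3 (arr[3]=18 > 15), j stops at index 6 (arr[6]=10 <= 15): swap arr[3] and arr[6], array becomes [15, 6, 10, 10, 27, 6, 18]
i stops at index 4 (arr[4]=27 > 15), j stops at index 5 (arr[5]=6 <= 15): swap arr[4] and arr[5], array becomes [15, 6, 10, 10, 6, 27, 18]
i ends at 5, j ends at 4: the pointers have crossed (j < i), so scanning stops.

Swap pivot arr[0] with arr[4] to place pivot at position 4: [6, 6, 10, 10, 15, 27, 18]
Pivot position: 4

After partitioning with pivot 15, the array becomes [6, 6, 10, 10, 15, 27, 18]. The pivot is placed at index 4. All elements to the left of the pivot are <= 15, and all elements to the right are > 15.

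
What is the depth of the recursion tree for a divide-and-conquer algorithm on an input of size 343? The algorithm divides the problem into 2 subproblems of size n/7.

For divide and conquer with division factor 7:

Problem sizes at each level:
Level 0: 343
Level 1: 49
Level 2: 7
Level 3: 1

The root is level 0 and the size-1 base case is level 3 (the tree spans levels 0 through 3, i.e. 4 levels counting the root), so the depth is the number of divisions: log_7(343) = 3

The recursion tree depth is log_7(343) = 3. At each level, the problem size is divided by 7, so it takes 3 divisions to reduce to a base case of size 1. The algorithm makes 2 recursive calls at each level.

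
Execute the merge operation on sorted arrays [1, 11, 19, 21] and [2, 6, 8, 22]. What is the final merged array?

Merging process:

Compare 1 vs 2: take 1 from left. Merged: [1]
Compare 11 vs 2: take 2 from right. Merged: [1, 2]
Compare 11 vs 6: take 6 from right. Merged: [1, 2, 6]
Compare 11 vs 8: take 8 from right. Merged: [1, 2, 6, 8]
Compare 11 vs 22: take 11 from left. Merged: [1, 2, 6, 8, 11]
Compare 19 vs 22: take 19 from left. Merged: [1, 2, 6, 8, 11, 19]
Compare 21 vs 22: take 21 from left. Merged: [1, 2, 6, 8, 11, 19, 21]
Append remaining from right: [22]. Merged: [1, 2, 6, 8, 11, 19, 21, 22]

Final merged array: [1, 2, 6, 8, 11, 19, 21, 22]
Total comparisons: 7

The merged array is [1, 2, 6, 8, 11, 19, 21, 22], requiring 7 comparisons. The merge step runs in O(n) time where n is the total number of elements.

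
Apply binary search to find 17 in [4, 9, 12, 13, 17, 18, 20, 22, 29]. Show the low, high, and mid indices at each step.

Binary search for 17 in [4, 9, 12, 13, 17, 18, 20, 22, 29]:

lo=0, hi=8, mid=4, arr[mid]=17 -> Found target at index 4!

Binary search finds 17 at index 4 after 1 comparisons. The search repeatedly halves the search space by comparing with the middle element.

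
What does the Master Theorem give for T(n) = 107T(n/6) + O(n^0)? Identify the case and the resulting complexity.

Master Theorem for T(n) = 107T(n/6) + O(n^0):

a = 107, b = 6, c = 0
log_b(a) = log_6(107) = 2.6080

Case 1: c = 0 < log_6(107) = 2.6080
T(n) = O(n^(log_6 107))

For T(n) = 107T(n/6) + O(n^0): log_6(107) = 2.6080. This is Case 1 of the Master Theorem (c < log_b(a), work dominated by leaves), giving O(n^(log_6 107)).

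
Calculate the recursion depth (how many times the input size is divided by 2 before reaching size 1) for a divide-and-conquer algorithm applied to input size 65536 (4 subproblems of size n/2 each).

For divide and conquer with division factor 2:

Problem sizes at each level:
Level 0: 65536
Level 1: 32768
Level 2: 16384
Level 3: 8192
Level 4: 4096
Level 5: 2048
Level 6: 1024
Level 7: 512
Level 8: 256
Level 9: 128
Level 10: 64
Level 11: 32
Level 12: 16
Level 13: 8
Level 14: 4
Level 15: 2
Level 16: 1

The root is level 0 and the size-1 base case is level 16 (the tree spans levels 0 through 16, i.e. 17 levels counting the root), so the depth is the number of divisions: log_2(65536) = 16

The recursion tree depth is log_2(65536) = 16. At each level, the problem size is divided by 2, so it takes 16 divisions to reduce to a base case of size 1. The algorithm makes 4 recursive calls at each level.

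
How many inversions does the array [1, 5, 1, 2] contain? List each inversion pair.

Finding inversions in [1, 5, 1, 2]:

(1, 2): arr[1]=5 > arr[2]=1
(1, 3): arr[1]=5 > arr[3]=2

Total inversions: 2

The array has 2 inversion(s): (1,2), (1,3). Each pair (i,j) satisfies i < j and arr[i] > arr[j].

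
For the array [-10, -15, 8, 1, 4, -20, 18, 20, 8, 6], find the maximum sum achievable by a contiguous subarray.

Using Kadane's algorithm on [-10, -15, 8, 1, 4, -20, 18, 20, 8, 6]:

Scanning through the array:
Position 1 (value -15): max_ending_here = -15, max_so_far = -10
Position 2 (value 8): max_ending_here = 8, max_so_far = 8
Position 3 (value 1): max_ending_here = 9, max_so_far = 9
Position 4 (value 4): max_ending_here = 13, max_so_far = 13
Position 5 (value -20): max_ending_here = -7, max_so_far = 13
Position 6 (value 18): max_ending_here = 18, max_so_far = 18
Position 7 (value 20): max_ending_here = 38, max_so_far = 38
Position 8 (value 8): max_ending_here = 46, max_so_far = 46
Position 9 (value 6): max_ending_here = 52, max_so_far = 52

Maximum subarray: [18, 20, 8, 6]
Maximum sum: 52

The maximum subarray is [18, 20, 8, 6] with sum 52. This subarray runs from index 6 to index 9.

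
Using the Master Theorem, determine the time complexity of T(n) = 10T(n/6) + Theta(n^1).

Master Theorem for T(n) = 10T(n/6) + O(n^1):

a = 10, b = 6, c = 1
log_b(a) = log_6(10) = 1.2851

Case 1: c = 1 < log_6(10) = 1.2851
T(n) = O(n^(log_6 10))

For T(n) = 10T(n/6) + O(n^1): log_6(10) = 1.2851. This is Case 1 of the Master Theorem (c < log_b(a), work dominated by leaves), giving O(n^(log_6 10)).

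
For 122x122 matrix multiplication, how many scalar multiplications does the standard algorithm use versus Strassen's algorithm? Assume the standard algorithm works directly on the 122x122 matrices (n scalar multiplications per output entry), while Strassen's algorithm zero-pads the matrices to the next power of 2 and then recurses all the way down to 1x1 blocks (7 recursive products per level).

Matrix multiplication for 122x122 matrices:

Strassen's algorithm requires power-of-2 dimensions. Pad 122x122 to 128x128 (next power of 2).

Standard algorithm: 122^3 = 1815848 multiplications
Strassen's algorithm: 7^(log2(128)) = 7^7 = 823543 multiplications
Savings: 1815848 - 823543 = 992305 multiplications

Standard: 1815848 multiplications (122^3). Strassen: 823543 multiplications (7^7, after padding to 128x128). Strassen reduces 8 recursive multiplications to 7 at each level.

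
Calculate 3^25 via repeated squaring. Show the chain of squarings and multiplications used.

Computing 3^25 by squaring (build up from 3^1; each line after the first costs one multiplication):

3^1 = 3
3^2 = (3^1)^2 = 3^2 = 9
3^3 = 3 * 3^2 = 3 * 9 = 27
3^6 = (3^3)^2 = 27^2 = 729
3^12 = (3^6)^2 = 729^2 = 531441
3^24 = (3^12)^2 = 531441^2 = 282429536481
3^25 = 3 * 3^24 = 3 * 282429536481 = 847288609443

Result: 847288609443
Multiplications needed: 6 (6 lines after 3^1)

3^25 = 847288609443. Using exponentiation by squaring, this requires 6 multiplications. The key idea: if the exponent is even, square the half-power; if odd, multiply by the base once.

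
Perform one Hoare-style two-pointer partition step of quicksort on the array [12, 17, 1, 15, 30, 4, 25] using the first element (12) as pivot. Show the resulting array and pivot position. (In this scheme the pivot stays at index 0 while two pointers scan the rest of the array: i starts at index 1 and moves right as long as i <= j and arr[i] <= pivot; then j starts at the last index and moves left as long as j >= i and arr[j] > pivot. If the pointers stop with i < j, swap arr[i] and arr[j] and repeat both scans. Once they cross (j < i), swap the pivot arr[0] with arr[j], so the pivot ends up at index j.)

Hoare-style two-pointer partition with pivot = 12:

Initial array: [12, 17, 1, 15, 30, 4, 25]

Pointers start at i = 1, j = 6.
i stops at index 1 (arr[1]=17 > 12), j stops at index 5 (arr[5]=4 <= 12): swap arr[1] and arr[5], array becomes [12, 4, 1, 15, 30, 17, 25]
i ends at 3, j ends at 2: the pointers have crossed (j < i), so scanning stops.

Swap pivot arr[0] with arr[2] to place pivot at position 2: [1, 4, 12, 15, 30, 17, 25]
Pivot position: 2

After partitioning with pivot 12, the array becomes [1, 4, 12, 15, 30, 17, 25]. The pivot is placed at index 2. All elements to the left of the pivot are <= 12, and all elements to the right are > 12.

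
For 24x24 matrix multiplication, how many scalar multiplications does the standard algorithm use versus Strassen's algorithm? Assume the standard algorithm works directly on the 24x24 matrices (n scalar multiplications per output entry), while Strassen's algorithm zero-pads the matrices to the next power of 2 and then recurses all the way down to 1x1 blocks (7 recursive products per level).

Matrix multiplication for 24x24 matrices:

Strassen's algorithm requires power-of-2 dimensions. Pad 24x24 to 32x32 (next power of 2).

Standard algorithm: 24^3 = 13824 multiplications
Strassen's algorithm: 7^(log2(32)) = 7^5 = 16807 multiplications
Difference: 13824 - 16807 = -2983 (Strassen uses MORE here due to padding overhead — for small or just-over-power-of-2 n, padding can outweigh the per-level savings)

Standard: 13824 multiplications (24^3). Strassen: 16807 multiplications (7^5, after padding to 32x32). Strassen reduces 8 recursive multiplications to 7 at each level.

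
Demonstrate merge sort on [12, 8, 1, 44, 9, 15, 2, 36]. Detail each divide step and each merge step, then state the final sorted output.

Merge sort trace:

Split: [12, 8, 1, 44, 9, 15, 2, 36] -> [12, 8, 1, 44] and [9, 15, 2, 36]
  Split: [12, 8, 1, 44] -> [12, 8] and [1, 44]
    Split: [12, 8] -> [12] and [8]
    Merge: [12] + [8] -> [8, 12]
    Split: [1, 44] -> [1] and [44]
    Merge: [1] + [44] -> [1, 44]
  Merge: [8, 12] + [1, 44] -> [1, 8, 12, 44]
  Split: [9, 15, 2, 36] -> [9, 15] and [2, 36]
    Split: [9, 15] -> [9] and [15]
    Merge: [9] + [15] -> [9, 15]
    Split: [2, 36] -> [2] and [36]
    Merge: [2] + [36] -> [2, 36]
  Merge: [9, 15] + [2, 36] -> [2, 9, 15, 36]
Merge: [1, 8, 12, 44] + [2, 9, 15, 36] -> [1, 2, 8, 9, 12, 15, 36, 44]

Final sorted array: [1, 2, 8, 9, 12, 15, 36, 44]

The merge sort proceeds by recursively splitting the array and merging sorted halves.
After all merges, the sorted array is [1, 2, 8, 9, 12, 15, 36, 44].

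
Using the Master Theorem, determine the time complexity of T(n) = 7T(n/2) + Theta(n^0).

Master Theorem for T(n) = 7T(n/2) + O(n^0):

a = 7, b = 2, c = 0
log_b(a) = log_2(7) = 2.8074

Case 1: c = 0 < log_2(7) = 2.8074
T(n) = O(n^(log_2 7))

For T(n) = 7T(n/2) + O(n^0): log_2(7) = 2.8074. This is Case 1 of the Master Theorem (c < log_b(a), work dominated by leaves), giving O(n^(log_2 7)).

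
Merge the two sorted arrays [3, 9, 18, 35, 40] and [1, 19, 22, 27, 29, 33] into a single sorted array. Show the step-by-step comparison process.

Merging process:

Compare 3 vs 1: take 1 from right. Merged: [1]
Compare 3 vs 19: take 3 from left. Merged: [1, 3]
Compare 9 vs 19: take 9 from left. Merged: [1, 3, 9]
Compare 18 vs 19: take 18 from left. Merged: [1, 3, 9, 18]
Compare 35 vs 19: take 19 from right. Merged: [1, 3, 9, 18, 19]
Compare 35 vs 22: take 22 from right. Merged: [1, 3, 9, 18, 19, 22]
Compare 35 vs 27: take 27 from right. Merged: [1, 3, 9, 18, 19, 22, 27]
Compare 35 vs 29: take 29 from right. Merged: [1, 3, 9, 18, 19, 22, 27, 29]
Compare 35 vs 33: take 33 from right. Merged: [1, 3, 9, 18, 19, 22, 27, 29, 33]
Append remaining from left: [35, 40]. Merged: [1, 3, 9, 18, 19, 22, 27, 29, 33, 35, 40]

Final merged array: [1, 3, 9, 18, 19, 22, 27, 29, 33, 35, 40]
Total comparisons: 9

The merged array is [1, 3, 9, 18, 19, 22, 27, 29, 33, 35, 40], requiring 9 comparisons. The merge step runs in O(n) time where n is the total number of elements.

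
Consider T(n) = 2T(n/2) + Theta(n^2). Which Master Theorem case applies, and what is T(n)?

Master Theorem for T(n) = 2T(n/2) + O(n^2):

a = 2, b = 2, c = 2
log_b(a) = log_2(2) = 1.0000

Case 3: c = 2 > log_2(2) = 1.0000
T(n) = O(n^2) = O(n^2)

For T(n) = 2T(n/2) + O(n^2): log_2(2) = 1.0000. This is Case 3 of the Master Theorem (c > log_b(a), work dominated by root), giving O(n^2).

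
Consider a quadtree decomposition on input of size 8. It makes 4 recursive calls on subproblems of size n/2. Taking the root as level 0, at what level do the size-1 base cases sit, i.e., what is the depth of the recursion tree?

For divide and conquer with division factor 2:

Problem sizes at each level:
Level 0: 8
Level 1: 4
Level 2: 2
Level 3: 1

The root is level 0 and the size-1 base case is level 3 (the tree spans levels 0 through 3, i.e. 4 levels counting the root), so the depth is the number of divisions: log_2(8) = 3

The recursion tree depth is log_2(8) = 3. At each level, the problem size is divided by 2, so it takes 3 divisions to reduce to a base case of size 1. The algorithm makes 4 recursive calls at each level.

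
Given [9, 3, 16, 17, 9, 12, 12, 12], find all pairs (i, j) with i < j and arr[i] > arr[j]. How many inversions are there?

Finding inversions in [9, 3, 16, 17, 9, 12, 12, 12]:

(0, 1): arr[0]=9 > arr[1]=3
(2, 4): arr[2]=16 > arr[4]=9
(2, 5): arr[2]=16 > arr[5]=12
(2, 6): arr[2]=16 > arr[6]=12
(2, 7): arr[2]=16 > arr[7]=12
(3, 4): arr[3]=17 > arr[4]=9
(3, 5): arr[3]=17 > arr[5]=12
(3, 6): arr[3]=17 > arr[6]=12
(3, 7): arr[3]=17 > arr[7]=12

Total inversions: 9

The array has 9 inversion(s): (0,1), (2,4), (2,5), (2,6), (2,7), (3,4), (3,5), (3,6), (3,7). Each pair (i,j) satisfies i < j and arr[i] > arr[j].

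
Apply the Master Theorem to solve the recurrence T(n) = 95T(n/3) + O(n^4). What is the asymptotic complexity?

Master Theorem for T(n) = 95T(n/3) + O(n^4):

a = 95, b = 3, c = 4
log_b(a) = log_3(95) = 4.1451

Case 1: c = 4 < log_3(95) = 4.1451
T(n) = O(n^(log_3 95))

For T(n) = 95T(n/3) + O(n^4): log_3(95) = 4.1451. This is Case 1 of the Master Theorem (c < log_b(a), work dominated by leaves), giving O(n^(log_3 95)).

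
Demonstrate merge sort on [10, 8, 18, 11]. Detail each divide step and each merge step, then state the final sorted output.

Merge sort trace:

Split: [10, 8, 18, 11] -> [10, 8] and [18, 11]
  Split: [10, 8] -> [10] and [8]
  Merge: [10] + [8] -> [8, 10]
  Split: [18, 11] -> [18] and [11]
  Merge: [18] + [11] -> [11, 18]
Merge: [8, 10] + [11, 18] -> [8, 10, 11, 18]

Final sorted array: [8, 10, 11, 18]

The merge sort proceeds by recursively splitting the array and merging sorted halves.
After all merges, the sorted array is [8, 10, 11, 18].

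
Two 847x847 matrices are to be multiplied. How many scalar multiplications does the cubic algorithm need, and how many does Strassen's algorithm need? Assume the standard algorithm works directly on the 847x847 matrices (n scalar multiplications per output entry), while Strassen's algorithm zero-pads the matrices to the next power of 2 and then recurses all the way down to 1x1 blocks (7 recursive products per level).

Matrix multiplication for 847x847 matrices:

Strassen's algorithm requires power-of-2 dimensions. Pad 847x847 to 1024x1024 (next power of 2).

Standard algorithm: 847^3 = 607645423 multiplications
Strassen's algorithm: 7^(log2(1024)) = 7^10 = 282475249 multiplications
Savings: 607645423 - 282475249 = 325170174 multiplications

Standard: 607645423 multiplications (847^3). Strassen: 282475249 multiplications (7^10, after padding to 1024x1024). Strassen reduces 8 recursive multiplications to 7 at each level.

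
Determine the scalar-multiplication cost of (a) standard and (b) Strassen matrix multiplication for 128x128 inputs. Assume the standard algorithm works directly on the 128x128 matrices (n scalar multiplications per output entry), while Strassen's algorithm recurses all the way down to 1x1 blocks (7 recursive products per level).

Matrix multiplication for 128x128 matrices:

Standard algorithm: 128^3 = 2097152 multiplications
Strassen's algorithm: 7^(log2(128)) = 7^7 = 823543 multiplications
Savings: 2097152 - 823543 = 1273609 multiplications

Standard: 2097152 multiplications (128^3). Strassen: 823543 multiplications (7^7). Strassen reduces 8 recursive multiplications to 7 at each level.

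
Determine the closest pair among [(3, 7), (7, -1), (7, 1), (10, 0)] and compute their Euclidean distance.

Computing all pairwise distances among 4 points:

d((3, 7), (7, -1)) = 8.9443
d((3, 7), (7, 1)) = 7.2111
d((3, 7), (10, 0)) = 9.8995
d((7, -1), (7, 1)) = 2.0 <-- minimum
d((7, -1), (10, 0)) = 3.1623
d((7, 1), (10, 0)) = 3.1623

Closest pair: (7, -1) and (7, 1) with distance 2.0

The closest pair is (7, -1) and (7, 1) with Euclidean distance 2.0. For 4 points, brute-force pairwise comparison is shown above. For large n, the divide-and-conquer algorithm (sort by x, recurse on halves, check the dividing strip) achieves O(n log n).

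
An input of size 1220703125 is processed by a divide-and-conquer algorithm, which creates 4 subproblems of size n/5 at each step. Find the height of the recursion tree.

For divide and conquer with division factor 5:

Problem sizes at each level:
Level 0: 1220703125
Level 1: 244140625
Level 2: 48828125
Level 3: 9765625
Level 4: 1953125
Level 5: 390625
Level 6: 78125
Level 7: 15625
Level 8: 3125
Level 9: 625
Level 10: 125
Level 11: 25
Level 12: 5
Level 13: 1

The root is level 0 and the size-1 base case is level 13 (the tree spans levels 0 through 13, i.e. 14 levels counting the root), so the depth is the number of divisions: log_5(1220703125) = 13

The recursion tree depth is log_5(1220703125) = 13. At each level, the problem size is divided by 5, so it takes 13 divisions to reduce to a base case of size 1. The algorithm makes 4 recursive calls at each level.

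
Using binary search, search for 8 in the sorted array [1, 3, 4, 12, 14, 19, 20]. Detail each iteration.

Binary search for 8 in [1, 3, 4, 12, 14, 19, 20]:

lo=0, hi=6, mid=3, arr[mid]=12 -> 12 > 8, search left half
lo=0, hi=2, mid=1, arr[mid]=3 -> 3 < 8, search right half
lo=2, hi=2, mid=2, arr[mid]=4 -> 4 < 8, search right half
lo=3 > hi=2, target 8 not found

Binary search determines that 8 is not in the array after 3 comparisons. The search space was exhausted without finding the target.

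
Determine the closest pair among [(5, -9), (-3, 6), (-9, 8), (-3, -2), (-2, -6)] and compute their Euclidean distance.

Computing all pairwise distances among 5 points:

d((5, -9), (-3, 6)) = 17.0
d((5, -9), (-9, 8)) = 22.0227
d((5, -9), (-3, -2)) = 10.6301
d((5, -9), (-2, -6)) = 7.6158
d((-3, 6), (-9, 8)) = 6.3246
d((-3, 6), (-3, -2)) = 8.0
d((-3, 6), (-2, -6)) = 12.0416
d((-9, 8), (-3, -2)) = 11.6619
d((-9, 8), (-2, -6)) = 15.6525
d((-3, -2), (-2, -6)) = 4.1231 <-- minimum

Closest pair: (-3, -2) and (-2, -6) with distance 4.1231

The closest pair is (-3, -2) and (-2, -6) with Euclidean distance 4.1231. For 5 points, brute-force pairwise comparison is shown above. For large n, the divide-and-conquer algorithm (sort by x, recurse on halves, check the dividing strip) achieves O(n log n).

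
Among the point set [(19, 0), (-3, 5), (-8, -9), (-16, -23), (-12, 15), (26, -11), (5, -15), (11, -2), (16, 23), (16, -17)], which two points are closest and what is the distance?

Computing all pairwise distances among 10 points:

d((19, 0), (-3, 5)) = 22.561
d((19, 0), (-8, -9)) = 28.4605
d((19, 0), (-16, -23)) = 41.8808
d((19, 0), (-12, 15)) = 34.4384
d((19, 0), (26, -11)) = 13.0384
d((19, 0), (5, -15)) = 20.5183
d((19, 0), (11, -2)) = 8.2462 <-- minimum
d((19, 0), (16, 23)) = 23.1948
d((19, 0), (16, -17)) = 17.2627
d((-3, 5), (-8, -9)) = 14.8661
d((-3, 5), (-16, -23)) = 30.8707
d((-3, 5), (-12, 15)) = 13.4536
d((-3, 5), (26, -11)) = 33.121
d((-3, 5), (5, -15)) = 21.5407
d((-3, 5), (11, -2)) = 15.6525
d((-3, 5), (16, 23)) = 26.1725
d((-3, 5), (16, -17)) = 29.0689
d((-8, -9), (-16, -23)) = 16.1245
d((-8, -9), (-12, 15)) = 24.3311
d((-8, -9), (26, -11)) = 34.0588
d((-8, -9), (5, -15)) = 14.3178
d((-8, -9), (11, -2)) = 20.2485
d((-8, -9), (16, 23)) = 40.0
d((-8, -9), (16, -17)) = 25.2982
d((-16, -23), (-12, 15)) = 38.2099
d((-16, -23), (26, -11)) = 43.6807
d((-16, -23), (5, -15)) = 22.4722
d((-16, -23), (11, -2)) = 34.2053
d((-16, -23), (16, 23)) = 56.0357
d((-16, -23), (16, -17)) = 32.5576
d((-12, 15), (26, -11)) = 46.0435
d((-12, 15), (5, -15)) = 34.4819
d((-12, 15), (11, -2)) = 28.6007
d((-12, 15), (16, 23)) = 29.1204
d((-12, 15), (16, -17)) = 42.5206
d((26, -11), (5, -15)) = 21.3776
d((26, -11), (11, -2)) = 17.4929
d((26, -11), (16, 23)) = 35.4401
d((26, -11), (16, -17)) = 11.6619
d((5, -15), (11, -2)) = 14.3178
d((5, -15), (16, 23)) = 39.5601
d((5, -15), (16, -17)) = 11.1803
d((11, -2), (16, 23)) = 25.4951
d((11, -2), (16, -17)) = 15.8114
d((16, 23), (16, -17)) = 40.0

Closest pair: (19, 0) and (11, -2) with distance 8.2462

The closest pair is (19, 0) and (11, -2) with Euclidean distance 8.2462. For 10 points, brute-force pairwise comparison is shown above. For large n, the divide-and-conquer algorithm (sort by x, recurse on halves, check the dividing strip) achieves O(n log n).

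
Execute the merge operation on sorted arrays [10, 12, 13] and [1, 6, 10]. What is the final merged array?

Merging process:

Compare 10 vs 1: take 1 from right. Merged: [1]
Compare 10 vs 6: take 6 from right. Merged: [1, 6]
Compare 10 vs 10: take 10 from left. Merged: [1, 6, 10]
Compare 12 vs 10: take 10 from right. Merged: [1, 6, 10, 10]
Append remaining from left: [12, 13]. Merged: [1, 6, 10, 10, 12, 13]

Final merged array: [1, 6, 10, 10, 12, 13]
Total comparisons: 4

The merged array is [1, 6, 10, 10, 12, 13], requiring 4 comparisons. The merge step runs in O(n) time where n is the total number of elements.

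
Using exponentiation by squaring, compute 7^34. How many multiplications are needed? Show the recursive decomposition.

Computing 7^34 by squaring (build up from 7^1; each line after the first costs one multiplication):

7^1 = 7
7^2 = (7^1)^2 = 7^2 = 49
7^4 = (7^2)^2 = 49^2 = 2401
7^8 = (7^4)^2 = 2401^2 = 5764801
7^16 = (7^8)^2 = 5764801^2 = 33232930569601
7^17 = 7 * 7^16 = 7 * 33232930569601 = 232630513987207
7^34 = (7^17)^2 = 232630513987207^2 = 54116956037952111668959660849

Result: 54116956037952111668959660849
Multiplications needed: 6 (6 lines after 7^1)

7^34 = 54116956037952111668959660849. Using exponentiation by squaring, this requires 6 multiplications. The key idea: if the exponent is even, square the half-power; if odd, multiply by the base once.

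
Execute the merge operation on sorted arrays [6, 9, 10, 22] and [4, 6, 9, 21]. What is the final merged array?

Merging process:

Compare 6 vs 4: take 4 from right. Merged: [4]
Compare 6 vs 6: take 6 from left. Merged: [4, 6]
Compare 9 vs 6: take 6 from right. Merged: [4, 6, 6]
Compare 9 vs 9: take 9 from left. Merged: [4, 6, 6, 9]
Compare 10 vs 9: take 9 from right. Merged: [4, 6, 6, 9, 9]
Compare 10 vs 21: take 10 from left. Merged: [4, 6, 6, 9, 9, 10]
Compare 22 vs 21: take 21 from right. Merged: [4, 6, 6, 9, 9, 10, 21]
Append remaining from left: [22]. Merged: [4, 6, 6, 9, 9, 10, 21, 22]

Final merged array: [4, 6, 6, 9, 9, 10, 21, 22]
Total comparisons: 7

The merged array is [4, 6, 6, 9, 9, 10, 21, 22], requiring 7 comparisons. The merge step runs in O(n) time where n is the total number of elements.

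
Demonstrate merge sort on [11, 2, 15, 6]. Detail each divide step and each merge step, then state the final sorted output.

Merge sort trace:

Split: [11, 2, 15, 6] -> [11, 2] and [15, 6]
  Split: [11, 2] -> [11] and [2]
  Merge: [11] + [2] -> [2, 11]
  Split: [15, 6] -> [15] and [6]
  Merge: [15] + [6] -> [6, 15]
Merge: [2, 11] + [6, 15] -> [2, 6, 11, 15]

Final sorted array: [2, 6, 11, 15]

The merge sort proceeds by recursively splitting the array and merging sorted halves.
After all merges, the sorted array is [2, 6, 11, 15].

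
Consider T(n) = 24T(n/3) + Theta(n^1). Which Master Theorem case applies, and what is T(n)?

Master Theorem for T(n) = 24T(n/3) + O(n^1):

a = 24, b = 3, c = 1
log_b(a) = log_3(24) = 2.8928

Case 1: c = 1 < log_3(24) = 2.8928
T(n) = O(n^(log_3 24))

For T(n) = 24T(n/3) + O(n^1): log_3(24) = 2.8928. This is Case 1 of the Master Theorem (c < log_b(a), work dominated by leaves), giving O(n^(log_3 24)).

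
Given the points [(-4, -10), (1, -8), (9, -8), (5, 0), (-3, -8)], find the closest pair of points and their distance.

Computing all pairwise distances among 5 points:

d((-4, -10), (1, -8)) = 5.3852
d((-4, -10), (9, -8)) = 13.1529
d((-4, -10), (5, 0)) = 13.4536
d((-4, -10), (-3, -8)) = 2.2361 <-- minimum
d((1, -8), (9, -8)) = 8.0
d((1, -8), (5, 0)) = 8.9443
d((1, -8), (-3, -8)) = 4.0
d((9, -8), (5, 0)) = 8.9443
d((9, -8), (-3, -8)) = 12.0
d((5, 0), (-3, -8)) = 11.3137

Closest pair: (-4, -10) and (-3, -8) with distance 2.2361

The closest pair is (-4, -10) and (-3, -8) with Euclidean distance 2.2361. For 5 points, brute-force pairwise comparison is shown above. For large n, the divide-and-conquer algorithm (sort by x, recurse on halves, check the dividing strip) achieves O(n log n).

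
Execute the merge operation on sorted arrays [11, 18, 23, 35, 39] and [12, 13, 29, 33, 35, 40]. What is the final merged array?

Merging process:

Compare 11 vs 12: take 11 from left. Merged: [11]
Compare 18 vs 12: take 12 from right. Merged: [11, 12]
Compare 18 vs 13: take 13 from right. Merged: [11, 12, 13]
Compare 18 vs 29: take 18 from left. Merged: [11, 12, 13, 18]
Compare 23 vs 29: take 23 from left. Merged: [11, 12, 13, 18, 23]
Compare 35 vs 29: take 29 from right. Merged: [11, 12, 13, 18, 23, 29]
Compare 35 vs 33: take 33 from right. Merged: [11, 12, 13, 18, 23, 29, 33]
Compare 35 vs 35: take 35 from left. Merged: [11, 12, 13, 18, 23, 29, 33, 35]
Compare 39 vs 35: take 35 from right. Merged: [11, 12, 13, 18, 23, 29, 33, 35, 35]
Compare 39 vs 40: take 39 from left. Merged: [11, 12, 13, 18, 23, 29, 33, 35, 35, 39]
Append remaining from right: [40]. Merged: [11, 12, 13, 18, 23, 29, 33, 35, 35, 39, 40]

Final merged array: [11, 12, 13, 18, 23, 29, 33, 35, 35, 39, 40]
Total comparisons: 10

The merged array is [11, 12, 13, 18, 23, 29, 33, 35, 35, 39, 40], requiring 10 comparisons. The merge step runs in O(n) time where n is the total number of elements.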